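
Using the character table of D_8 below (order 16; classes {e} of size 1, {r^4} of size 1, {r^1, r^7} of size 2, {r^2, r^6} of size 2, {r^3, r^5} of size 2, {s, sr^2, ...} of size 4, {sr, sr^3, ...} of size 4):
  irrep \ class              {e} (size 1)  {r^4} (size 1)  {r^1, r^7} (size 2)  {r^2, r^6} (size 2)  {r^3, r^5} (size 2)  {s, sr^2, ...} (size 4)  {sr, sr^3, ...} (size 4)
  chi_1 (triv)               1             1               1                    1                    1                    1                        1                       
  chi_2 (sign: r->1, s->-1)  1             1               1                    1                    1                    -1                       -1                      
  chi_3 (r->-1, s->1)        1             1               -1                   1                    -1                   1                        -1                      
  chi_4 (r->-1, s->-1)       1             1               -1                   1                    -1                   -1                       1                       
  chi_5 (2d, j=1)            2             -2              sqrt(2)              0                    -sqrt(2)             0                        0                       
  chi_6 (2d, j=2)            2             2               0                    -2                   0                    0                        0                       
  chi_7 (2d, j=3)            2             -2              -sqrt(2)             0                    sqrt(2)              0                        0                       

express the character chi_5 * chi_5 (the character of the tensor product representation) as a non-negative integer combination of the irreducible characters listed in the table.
chi_5 tensor chi_5 = chi_1 + chi_2 + chi_6 (all other irreducibles have multiplicity 0).

Details: The character of a tensor product is the pointwise product (chi_5 * chi_5)(C) = chi_5(C) * chi_5(C):
  {e}: (2)*(2), {r^4}: (-2)*(-2), {r^1, r^7}: (sqrt(2))*(sqrt(2)), {r^2, r^6}: (0)*(0), {r^3, r^5}: (-sqrt(2))*(-sqrt(2)), {s, sr^2, ...}: (0)*(0), {sr, sr^3, ...}: (0)*(0)
so (chi_5 * chi_5) takes values
  {e} -> 4, {r^4} -> 4, {r^1, r^7} -> 2, {r^2, r^6} -> 0, {r^3, r^5} -> 2, {s, sr^2, ...} -> 0, {sr, sr^3, ...} -> 0.
Now take the inner product of this character with each irreducible chi from the table, <chi_5*chi_5, chi> = (1/16) sum_C |C| (chi_5*chi_5)(C) conj(chi(C)):
  <chi_5*chi_5, chi_1> = (1/16)[1*(4)*conj(1) + 1*(4)*conj(1) + 2*(2)*conj(1) + 2*(0)*conj(1) + 2*(2)*conj(1) + 4*(0)*conj(1) + 4*(0)*conj(1)]
      = (1/16)[(4) + (4) + (4) + (0) + (4) + (0) + (0)] = 16/16 = 1
  <chi_5*chi_5, chi_2> = (1/16)[1*(4)*conj(1) + 1*(4)*conj(1) + 2*(2)*conj(1) + 2*(0)*conj(1) + 2*(2)*conj(1) + 4*(0)*conj(-1) + 4*(0)*conj(-1)]
      = (1/16)[(4) + (4) + (4) + (0) + (4) + (0) + (0)] = 16/16 = 1
  <chi_5*chi_5, chi_3> = (1/16)[1*(4)*conj(1) + 1*(4)*conj(1) + 2*(2)*conj(-1) + 2*(0)*conj(1) + 2*(2)*conj(-1) + 4*(0)*conj(1) + 4*(0)*conj(-1)]
      = (1/16)[(4) + (4) + (-4) + (0) + (-4) + (0) + (0)] = 0/16 = 0
  <chi_5*chi_5, chi_4> = (1/16)[1*(4)*conj(1) + 1*(4)*conj(1) + 2*(2)*conj(-1) + 2*(0)*conj(1) + 2*(2)*conj(-1) + 4*(0)*conj(-1) + 4*(0)*conj(1)]
      = (1/16)[(4) + (4) + (-4) + (0) + (-4) + (0) + (0)] = 0/16 = 0
  <chi_5*chi_5, chi_5> = (1/16)[1*(4)*conj(2) + 1*(4)*conj(-2) + 2*(2)*conj(sqrt(2)) + 2*(0)*conj(0) + 2*(2)*conj(-sqrt(2)) + 4*(0)*conj(0) + 4*(0)*conj(0)]
      = (1/16)[(8) + (-8) + (4*sqrt(2)) + (0) + (-4*sqrt(2)) + (0) + (0)] = 0/16 = 0
  <chi_5*chi_5, chi_6> = (1/16)[1*(4)*conj(2) + 1*(4)*conj(2) + 2*(2)*conj(0) + 2*(0)*conj(-2) + 2*(2)*conj(0) + 4*(0)*conj(0) + 4*(0)*conj(0)]
      = (1/16)[(8) + (8) + (0) + (0) + (0) + (0) + (0)] = 16/16 = 1
  <chi_5*chi_5, chi_7> = (1/16)[1*(4)*conj(2) + 1*(4)*conj(-2) + 2*(2)*conj(-sqrt(2)) + 2*(0)*conj(0) + 2*(2)*conj(sqrt(2)) + 4*(0)*conj(0) + 4*(0)*conj(0)]
      = (1/16)[(8) + (-8) + (-4*sqrt(2)) + (0) + (4*sqrt(2)) + (0) + (0)] = 0/16 = 0
Hence the multiplicities are chi_1: 1, chi_2: 1, chi_6: 1. Dimension check: dim(chi_5)*dim(chi_5) = 2*2 = 4 and sum (mult * dim) = 1*1 + 1*1 + 1*2 = 4.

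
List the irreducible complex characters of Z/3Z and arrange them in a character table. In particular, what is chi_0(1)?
Character table of Z/3Z (irreps indexed chi_0,...,chi_2 with chi_k(m) = zeta_3^(k*m), zeta_3 = exp(2*pi*i/3)):
  irrep \ class  {0} (size 1)  {1} (size 1)    {2} (size 1)  
  chi_0          1             1               1             
  chi_1          1             exp(2*I*pi/3)   exp(-2*I*pi/3)
  chi_2          1             exp(-2*I*pi/3)  exp(2*I*pi/3) 

Spot check: chi_0(1) = zeta_3^(0*1) = zeta_3^0 = 1.

Argument: Z/3Z is abelian, so all 3 irreducible complex representations are 1-dimensional. They are given by chi_k(m) = zeta_3^(k*m) for k = 0,...,2. Row orthogonality: sum_m chi_k(m) conj(chi_l(m)) = 3 * [k = l].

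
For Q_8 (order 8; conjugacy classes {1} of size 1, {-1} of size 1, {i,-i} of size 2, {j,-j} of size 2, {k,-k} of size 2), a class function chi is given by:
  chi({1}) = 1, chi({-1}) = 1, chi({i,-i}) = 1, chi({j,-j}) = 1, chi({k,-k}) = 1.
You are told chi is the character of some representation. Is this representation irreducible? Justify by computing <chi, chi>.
Irreducible: <chi, chi> = 1.

Solution. <chi, chi> = (1/|G|) sum_C |C| * |chi(C)|^2 = (1/8)[1*|1|^2 + 1*|1|^2 + 2*|1|^2 + 2*|1|^2 + 2*|1|^2]
  = (1/8)[(1) + (1) + (2) + (2) + (2)] = 8/8 = 1.
A character is irreducible iff <chi, chi> = 1, so this representation is irreducible.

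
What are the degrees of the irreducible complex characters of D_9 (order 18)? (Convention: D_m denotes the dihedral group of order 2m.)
Dimensions: 1, 1, 2, 2, 2, 2

Working: There are 6 irreducibles (= number of conjugacy classes). Their dimensions d_i satisfy sum d_i^2 = |G| = 18: 1 + 1 + 4 + 4 + 4 + 4 = 18.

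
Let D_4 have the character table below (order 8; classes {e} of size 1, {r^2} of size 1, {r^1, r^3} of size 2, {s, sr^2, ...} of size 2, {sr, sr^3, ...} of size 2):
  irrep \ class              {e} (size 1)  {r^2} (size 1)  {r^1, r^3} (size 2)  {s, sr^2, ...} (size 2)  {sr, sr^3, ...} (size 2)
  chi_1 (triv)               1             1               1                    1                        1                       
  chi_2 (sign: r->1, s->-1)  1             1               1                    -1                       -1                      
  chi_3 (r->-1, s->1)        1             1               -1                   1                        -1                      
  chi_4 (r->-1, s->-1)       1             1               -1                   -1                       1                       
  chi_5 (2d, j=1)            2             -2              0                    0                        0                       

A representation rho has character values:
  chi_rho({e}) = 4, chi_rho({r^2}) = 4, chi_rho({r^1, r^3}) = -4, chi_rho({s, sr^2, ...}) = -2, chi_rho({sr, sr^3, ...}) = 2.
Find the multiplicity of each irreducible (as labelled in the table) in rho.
Multiplicities: chi_1: 0, chi_2: 0, chi_3: 1, chi_4: 3, chi_5: 0.

Proof sketch: Use <chi_rho, chi> = (1/|G|) sum_C |C| * chi_rho(C) * conj(chi(C)) with |G| = 8 for each irreducible chi in the table:
  <chi_rho, chi_1> = (1/8)[1*(4)*conj(1) + 1*(4)*conj(1) + 2*(-4)*conj(1) + 2*(-2)*conj(1) + 2*(2)*conj(1)]
      = (1/8)[(4) + (4) + (-8) + (-4) + (4)] = 0/8 = 0
  <chi_rho, chi_2> = (1/8)[1*(4)*conj(1) + 1*(4)*conj(1) + 2*(-4)*conj(1) + 2*(-2)*conj(-1) + 2*(2)*conj(-1)]
      = (1/8)[(4) + (4) + (-8) + (4) + (-4)] = 0/8 = 0
  <chi_rho, chi_3> = (1/8)[1*(4)*conj(1) + 1*(4)*conj(1) + 2*(-4)*conj(-1) + 2*(-2)*conj(1) + 2*(2)*conj(-1)]
      = (1/8)[(4) + (4) + (8) + (-4) + (-4)] = 8/8 = 1
  <chi_rho, chi_4> = (1/8)[1*(4)*conj(1) + 1*(4)*conj(1) + 2*(-4)*conj(-1) + 2*(-2)*conj(-1) + 2*(2)*conj(1)]
      = (1/8)[(4) + (4) + (8) + (4) + (4)] = 24/8 = 3
  <chi_rho, chi_5> = (1/8)[1*(4)*conj(2) + 1*(4)*conj(-2) + 2*(-4)*conj(0) + 2*(-2)*conj(0) + 2*(2)*conj(0)]
      = (1/8)[(8) + (-8) + (0) + (0) + (0)] = 0/8 = 0
Dimension check: dim(rho) = sum (mult * dim) = 0*1 + 0*1 + 1*1 + 3*1 + 0*2 = 4 = chi_rho(e) = 4.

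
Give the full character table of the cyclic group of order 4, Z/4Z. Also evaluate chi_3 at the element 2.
Character table of Z/4Z (irreps indexed chi_0,...,chi_3 with chi_k(m) = zeta_4^(k*m), zeta_4 = exp(2*pi*i/4)):
  irrep \ class  {0} (size 1)  {1} (size 1)  {2} (size 1)  {3} (size 1)
  chi_0          1             1             1             1           
  chi_1          1             I             -1            -I          
  chi_2          1             -1            1             -1          
  chi_3          1             -I            -1            I           

Spot check: chi_3(2) = zeta_4^(3*2) = zeta_4^6 = -1.

Reasoning: Z/4Z is abelian, so all 4 irreducible complex representations are 1-dimensional. They are given by chi_k(m) = zeta_4^(k*m) for k = 0,...,3. Row orthogonality: sum_m chi_k(m) conj(chi_l(m)) = 4 * [k = l].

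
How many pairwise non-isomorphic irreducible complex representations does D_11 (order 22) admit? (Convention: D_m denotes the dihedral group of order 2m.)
7

Solution. The number of irreducible complex representations of a finite group equals its number of conjugacy classes. D_11 has 7 conjugacy classes ((n+3)/2 for n odd), so D_11 (order 22) has exactly 7 irreducible complex representations.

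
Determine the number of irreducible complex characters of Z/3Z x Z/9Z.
27

Reasoning: The number of irreducible complex representations of a finite group equals its number of conjugacy classes. Z/3Z x Z/9Z is abelian of order 27, so every element is its own conjugacy class: 27 classes, so Z/3Z x Z/9Z (order 27) has exactly 27 irreducible complex representations.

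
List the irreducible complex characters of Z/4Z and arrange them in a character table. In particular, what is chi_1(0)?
Character table of Z/4Z (irreps indexed chi_0,...,chi_3 with chi_k(m) = zeta_4^(k*m), zeta_4 = exp(2*pi*i/4)):
  irrep \ class  {0} (size 1)  {1} (size 1)  {2} (size 1)  {3} (size 1)
  chi_0          1             1             1             1           
  chi_1          1             I             -1            -I          
  chi_2          1             -1            1             -1          
  chi_3          1             -I            -1            I           

Spot check: chi_1(0) = zeta_4^(1*0) = zeta_4^0 = 1.

Details: Z/4Z is abelian, so all 4 irreducible complex representations are 1-dimensional. They are given by chi_k(m) = zeta_4^(k*m) for k = 0,...,3. Row orthogonality: sum_m chi_k(m) conj(chi_l(m)) = 4 * [k = l].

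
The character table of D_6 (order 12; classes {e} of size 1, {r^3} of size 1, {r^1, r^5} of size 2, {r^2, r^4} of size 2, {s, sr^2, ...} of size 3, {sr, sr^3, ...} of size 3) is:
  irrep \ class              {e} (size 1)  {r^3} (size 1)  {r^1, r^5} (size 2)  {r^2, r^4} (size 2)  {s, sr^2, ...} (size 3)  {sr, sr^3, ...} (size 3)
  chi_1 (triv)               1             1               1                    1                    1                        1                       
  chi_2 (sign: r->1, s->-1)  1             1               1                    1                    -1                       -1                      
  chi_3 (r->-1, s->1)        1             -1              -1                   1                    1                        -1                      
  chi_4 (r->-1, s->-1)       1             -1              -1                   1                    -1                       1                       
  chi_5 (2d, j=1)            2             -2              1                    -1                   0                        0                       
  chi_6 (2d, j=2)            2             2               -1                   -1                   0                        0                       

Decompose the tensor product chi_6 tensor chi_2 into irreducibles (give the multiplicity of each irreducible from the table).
chi_6 tensor chi_2 = chi_6 (all other irreducibles have multiplicity 0).

Explanation: The character of a tensor product is the pointwise product (chi_6 * chi_2)(C) = chi_6(C) * chi_2(C):
  {e}: (2)*(1), {r^3}: (2)*(1), {r^1, r^5}: (-1)*(1), {r^2, r^4}: (-1)*(1), {s, sr^2, ...}: (0)*(-1), {sr, sr^3, ...}: (0)*(-1)
so (chi_6 * chi_2) takes values
  {e} -> 2, {r^3} -> 2, {r^1, r^5} -> -1, {r^2, r^4} -> -1, {s, sr^2, ...} -> 0, {sr, sr^3, ...} -> 0.
Now take the inner product of this character with each irreducible chi from the table, <chi_6*chi_2, chi> = (1/12) sum_C |C| (chi_6*chi_2)(C) conj(chi(C)):
  <chi_6*chi_2, chi_1> = (1/12)[1*(2)*conj(1) + 1*(2)*conj(1) + 2*(-1)*conj(1) + 2*(-1)*conj(1) + 3*(0)*conj(1) + 3*(0)*conj(1)]
      = (1/12)[(2) + (2) + (-2) + (-2) + (0) + (0)] = 0/12 = 0
  <chi_6*chi_2, chi_2> = (1/12)[1*(2)*conj(1) + 1*(2)*conj(1) + 2*(-1)*conj(1) + 2*(-1)*conj(1) + 3*(0)*conj(-1) + 3*(0)*conj(-1)]
      = (1/12)[(2) + (2) + (-2) + (-2) + (0) + (0)] = 0/12 = 0
  <chi_6*chi_2, chi_3> = (1/12)[1*(2)*conj(1) + 1*(2)*conj(-1) + 2*(-1)*conj(-1) + 2*(-1)*conj(1) + 3*(0)*conj(1) + 3*(0)*conj(-1)]
      = (1/12)[(2) + (-2) + (2) + (-2) + (0) + (0)] = 0/12 = 0
  <chi_6*chi_2, chi_4> = (1/12)[1*(2)*conj(1) + 1*(2)*conj(-1) + 2*(-1)*conj(-1) + 2*(-1)*conj(1) + 3*(0)*conj(-1) + 3*(0)*conj(1)]
      = (1/12)[(2) + (-2) + (2) + (-2) + (0) + (0)] = 0/12 = 0
  <chi_6*chi_2, chi_5> = (1/12)[1*(2)*conj(2) + 1*(2)*conj(-2) + 2*(-1)*conj(1) + 2*(-1)*conj(-1) + 3*(0)*conj(0) + 3*(0)*conj(0)]
      = (1/12)[(4) + (-4) + (-2) + (2) + (0) + (0)] = 0/12 = 0
  <chi_6*chi_2, chi_6> = (1/12)[1*(2)*conj(2) + 1*(2)*conj(2) + 2*(-1)*conj(-1) + 2*(-1)*conj(-1) + 3*(0)*conj(0) + 3*(0)*conj(0)]
      = (1/12)[(4) + (4) + (2) + (2) + (0) + (0)] = 12/12 = 1
Hence the multiplicities are chi_6: 1. Dimension check: dim(chi_6)*dim(chi_2) = 2*1 = 2 and sum (mult * dim) = 1*2 = 2.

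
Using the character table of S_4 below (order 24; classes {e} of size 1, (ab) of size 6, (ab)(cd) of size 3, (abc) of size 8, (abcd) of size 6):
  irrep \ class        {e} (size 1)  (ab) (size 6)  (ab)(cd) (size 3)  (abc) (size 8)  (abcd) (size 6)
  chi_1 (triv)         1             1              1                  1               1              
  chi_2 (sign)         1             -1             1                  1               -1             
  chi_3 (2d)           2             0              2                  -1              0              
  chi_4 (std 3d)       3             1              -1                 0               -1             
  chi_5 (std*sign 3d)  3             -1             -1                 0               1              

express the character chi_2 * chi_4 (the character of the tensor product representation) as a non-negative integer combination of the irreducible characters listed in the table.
chi_2 tensor chi_4 = chi_5 (all other irreducibles have multiplicity 0).

Explanation: The character of a tensor product is the pointwise product (chi_2 * chi_4)(C) = chi_2(C) * chi_4(C):
  {e}: (1)*(3), (ab): (-1)*(1), (ab)(cd): (1)*(-1), (abc): (1)*(0), (abcd): (-1)*(-1)
so (chi_2 * chi_4) takes values
  {e} -> 3, (ab) -> -1, (ab)(cd) -> -1, (abc) -> 0, (abcd) -> 1.
Now take the inner product of this character with each irreducible chi from the table, <chi_2*chi_4, chi> = (1/24) sum_C |C| (chi_2*chi_4)(C) conj(chi(C)):
  <chi_2*chi_4, chi_1> = (1/24)[1*(3)*conj(1) + 6*(-1)*conj(1) + 3*(-1)*conj(1) + 8*(0)*conj(1) + 6*(1)*conj(1)]
      = (1/24)[(3) + (-6) + (-3) + (0) + (6)] = 0/24 = 0
  <chi_2*chi_4, chi_2> = (1/24)[1*(3)*conj(1) + 6*(-1)*conj(-1) + 3*(-1)*conj(1) + 8*(0)*conj(1) + 6*(1)*conj(-1)]
      = (1/24)[(3) + (6) + (-3) + (0) + (-6)] = 0/24 = 0
  <chi_2*chi_4, chi_3> = (1/24)[1*(3)*conj(2) + 6*(-1)*conj(0) + 3*(-1)*conj(2) + 8*(0)*conj(-1) + 6*(1)*conj(0)]
      = (1/24)[(6) + (0) + (-6) + (0) + (0)] = 0/24 = 0
  <chi_2*chi_4, chi_4> = (1/24)[1*(3)*conj(3) + 6*(-1)*conj(1) + 3*(-1)*conj(-1) + 8*(0)*conj(0) + 6*(1)*conj(-1)]
      = (1/24)[(9) + (-6) + (3) + (0) + (-6)] = 0/24 = 0
  <chi_2*chi_4, chi_5> = (1/24)[1*(3)*conj(3) + 6*(-1)*conj(-1) + 3*(-1)*conj(-1) + 8*(0)*conj(0) + 6*(1)*conj(1)]
      = (1/24)[(9) + (6) + (3) + (0) + (6)] = 24/24 = 1
Hence the multiplicities are chi_5: 1. Dimension check: dim(chi_2)*dim(chi_4) = 1*3 = 3 and sum (mult * dim) = 1*3 = 3.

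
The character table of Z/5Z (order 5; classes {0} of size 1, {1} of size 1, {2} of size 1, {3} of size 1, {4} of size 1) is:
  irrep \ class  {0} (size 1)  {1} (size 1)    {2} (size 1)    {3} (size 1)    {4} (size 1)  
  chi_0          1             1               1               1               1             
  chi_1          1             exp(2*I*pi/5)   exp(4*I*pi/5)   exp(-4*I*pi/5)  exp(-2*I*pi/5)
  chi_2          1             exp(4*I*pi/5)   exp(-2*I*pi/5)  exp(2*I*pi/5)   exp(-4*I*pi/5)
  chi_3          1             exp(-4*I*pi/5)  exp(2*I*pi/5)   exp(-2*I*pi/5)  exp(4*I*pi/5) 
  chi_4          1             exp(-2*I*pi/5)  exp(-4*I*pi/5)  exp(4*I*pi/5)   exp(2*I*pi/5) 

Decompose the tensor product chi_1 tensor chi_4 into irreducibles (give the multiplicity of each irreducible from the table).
chi_1 tensor chi_4 = chi_0 (all other irreducibles have multiplicity 0).

Argument: The character of a tensor product is the pointwise product (chi_1 * chi_4)(C) = chi_1(C) * chi_4(C):
  {0}: (1)*(1), {1}: (exp(2*I*pi/5))*(exp(-2*I*pi/5)), {2}: (exp(4*I*pi/5))*(exp(-4*I*pi/5)), {3}: (exp(-4*I*pi/5))*(exp(4*I*pi/5)), {4}: (exp(-2*I*pi/5))*(exp(2*I*pi/5))
so (chi_1 * chi_4) takes values
  {0} -> 1, {1} -> 1, {2} -> 1, {3} -> 1, {4} -> 1.
Now take the inner product of this character with each irreducible chi from the table, <chi_1*chi_4, chi> = (1/5) sum_C |C| (chi_1*chi_4)(C) conj(chi(C)):
  <chi_1*chi_4, chi_0> = (1/5)[1*(1)*conj(1) + 1*(1)*conj(1) + 1*(1)*conj(1) + 1*(1)*conj(1) + 1*(1)*conj(1)]
      = (1/5)[(1) + (1) + (1) + (1) + (1)] = 5/5 = 1
  <chi_1*chi_4, chi_1> = (1/5)[1*(1)*conj(1) + 1*(1)*conj(exp(2*I*pi/5)) + 1*(1)*conj(exp(4*I*pi/5)) + 1*(1)*conj(exp(-4*I*pi/5)) + 1*(1)*conj(exp(-2*I*pi/5))]
      = (1/5)[(1) + (exp(-2*I*pi/5)) + (exp(-4*I*pi/5)) + (exp(4*I*pi/5)) + (exp(2*I*pi/5))] = 0/5 = 0
  <chi_1*chi_4, chi_2> = (1/5)[1*(1)*conj(1) + 1*(1)*conj(exp(4*I*pi/5)) + 1*(1)*conj(exp(-2*I*pi/5)) + 1*(1)*conj(exp(2*I*pi/5)) + 1*(1)*conj(exp(-4*I*pi/5))]
      = (1/5)[(1) + (exp(-4*I*pi/5)) + (exp(2*I*pi/5)) + (exp(-2*I*pi/5)) + (exp(4*I*pi/5))] = 0/5 = 0
  <chi_1*chi_4, chi_3> = (1/5)[1*(1)*conj(1) + 1*(1)*conj(exp(-4*I*pi/5)) + 1*(1)*conj(exp(2*I*pi/5)) + 1*(1)*conj(exp(-2*I*pi/5)) + 1*(1)*conj(exp(4*I*pi/5))]
      = (1/5)[(1) + (exp(4*I*pi/5)) + (exp(-2*I*pi/5)) + (exp(2*I*pi/5)) + (exp(-4*I*pi/5))] = 0/5 = 0
  <chi_1*chi_4, chi_4> = (1/5)[1*(1)*conj(1) + 1*(1)*conj(exp(-2*I*pi/5)) + 1*(1)*conj(exp(-4*I*pi/5)) + 1*(1)*conj(exp(4*I*pi/5)) + 1*(1)*conj(exp(2*I*pi/5))]
      = (1/5)[(1) + (exp(2*I*pi/5)) + (exp(4*I*pi/5)) + (exp(-4*I*pi/5)) + (exp(-2*I*pi/5))] = 0/5 = 0
(Exp terms are combined using exp(i*s)*conj(exp(i*t)) = exp(i*(s-t)), and sums of them are collapsed using the identity that for every m > 1 the m distinct m-th roots of unity sum to 0, e.g. 1 + exp(2*I*pi/3) + exp(-2*I*pi/3) = 0.)
Hence the multiplicities are chi_0: 1. Dimension check: dim(chi_1)*dim(chi_4) = 1*1 = 1 and sum (mult * dim) = 1*1 = 1.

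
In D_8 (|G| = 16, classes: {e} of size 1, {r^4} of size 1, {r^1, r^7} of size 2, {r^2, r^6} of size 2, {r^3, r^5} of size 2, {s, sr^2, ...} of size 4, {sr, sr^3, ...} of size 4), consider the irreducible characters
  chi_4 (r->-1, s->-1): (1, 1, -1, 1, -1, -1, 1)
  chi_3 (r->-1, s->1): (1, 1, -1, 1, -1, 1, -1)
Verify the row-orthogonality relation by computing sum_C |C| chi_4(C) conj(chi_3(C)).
Sum = 0; so <chi_4, chi_3> = 0 (distinct irreducibles are orthogonal).

Why: Compute term by term over conjugacy classes (|C| * chi_4(C) * conj(chi_3(C))):
  1*(1)*conj(1) + 1*(1)*conj(1) + 2*(-1)*conj(-1) + 2*(1)*conj(1) + 2*(-1)*conj(-1) + 4*(-1)*conj(1) + 4*(1)*conj(-1)
  = (1) + (1) + (2) + (2) + (2) + (-4) + (-4)
  = 0.
Dividing by |G| = 16 gives 0/16 = 0, matching the row-orthogonality relation <chi_4, chi_3> = [chi_4 = chi_3].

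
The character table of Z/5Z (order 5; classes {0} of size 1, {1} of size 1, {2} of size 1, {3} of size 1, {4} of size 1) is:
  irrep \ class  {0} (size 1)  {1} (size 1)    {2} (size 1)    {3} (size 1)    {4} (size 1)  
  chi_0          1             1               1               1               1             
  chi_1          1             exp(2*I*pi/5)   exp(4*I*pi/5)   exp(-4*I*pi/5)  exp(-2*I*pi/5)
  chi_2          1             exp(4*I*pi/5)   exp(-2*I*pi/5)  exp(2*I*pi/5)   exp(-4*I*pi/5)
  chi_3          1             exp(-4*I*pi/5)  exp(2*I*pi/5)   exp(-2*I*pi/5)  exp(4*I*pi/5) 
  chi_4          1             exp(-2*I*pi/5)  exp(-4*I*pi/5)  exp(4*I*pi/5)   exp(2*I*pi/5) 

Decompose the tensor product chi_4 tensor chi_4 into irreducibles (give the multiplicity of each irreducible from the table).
chi_4 tensor chi_4 = chi_3 (all other irreducibles have multiplicity 0).

Derivation: The character of a tensor product is the pointwise product (chi_4 * chi_4)(C) = chi_4(C) * chi_4(C):
  {0}: (1)*(1), {1}: (exp(-2*I*pi/5))*(exp(-2*I*pi/5)), {2}: (exp(-4*I*pi/5))*(exp(-4*I*pi/5)), {3}: (exp(4*I*pi/5))*(exp(4*I*pi/5)), {4}: (exp(2*I*pi/5))*(exp(2*I*pi/5))
so (chi_4 * chi_4) takes values
  {0} -> 1, {1} -> exp(-4*I*pi/5), {2} -> exp(2*I*pi/5), {3} -> exp(-2*I*pi/5), {4} -> exp(4*I*pi/5).
Now take the inner product of this character with each irreducible chi from the table, <chi_4*chi_4, chi> = (1/5) sum_C |C| (chi_4*chi_4)(C) conj(chi(C)):
  <chi_4*chi_4, chi_0> = (1/5)[1*(1)*conj(1) + 1*(exp(-4*I*pi/5))*conj(1) + 1*(exp(2*I*pi/5))*conj(1) + 1*(exp(-2*I*pi/5))*conj(1) + 1*(exp(4*I*pi/5))*conj(1)]
      = (1/5)[(1) + (exp(-4*I*pi/5)) + (exp(2*I*pi/5)) + (exp(-2*I*pi/5)) + (exp(4*I*pi/5))] = 0/5 = 0
  <chi_4*chi_4, chi_1> = (1/5)[1*(1)*conj(1) + 1*(exp(-4*I*pi/5))*conj(exp(2*I*pi/5)) + 1*(exp(2*I*pi/5))*conj(exp(4*I*pi/5)) + 1*(exp(-2*I*pi/5))*conj(exp(-4*I*pi/5)) + 1*(exp(4*I*pi/5))*conj(exp(-2*I*pi/5))]
      = (1/5)[(1) + (exp(4*I*pi/5)) + (exp(-2*I*pi/5)) + (exp(2*I*pi/5)) + (exp(-4*I*pi/5))] = 0/5 = 0
  <chi_4*chi_4, chi_2> = (1/5)[1*(1)*conj(1) + 1*(exp(-4*I*pi/5))*conj(exp(4*I*pi/5)) + 1*(exp(2*I*pi/5))*conj(exp(-2*I*pi/5)) + 1*(exp(-2*I*pi/5))*conj(exp(2*I*pi/5)) + 1*(exp(4*I*pi/5))*conj(exp(-4*I*pi/5))]
      = (1/5)[(1) + (exp(2*I*pi/5)) + (exp(4*I*pi/5)) + (exp(-4*I*pi/5)) + (exp(-2*I*pi/5))] = 0/5 = 0
  <chi_4*chi_4, chi_3> = (1/5)[1*(1)*conj(1) + 1*(exp(-4*I*pi/5))*conj(exp(-4*I*pi/5)) + 1*(exp(2*I*pi/5))*conj(exp(2*I*pi/5)) + 1*(exp(-2*I*pi/5))*conj(exp(-2*I*pi/5)) + 1*(exp(4*I*pi/5))*conj(exp(4*I*pi/5))]
      = (1/5)[(1) + (1) + (1) + (1) + (1)] = 5/5 = 1
  <chi_4*chi_4, chi_4> = (1/5)[1*(1)*conj(1) + 1*(exp(-4*I*pi/5))*conj(exp(-2*I*pi/5)) + 1*(exp(2*I*pi/5))*conj(exp(-4*I*pi/5)) + 1*(exp(-2*I*pi/5))*conj(exp(4*I*pi/5)) + 1*(exp(4*I*pi/5))*conj(exp(2*I*pi/5))]
      = (1/5)[(1) + (exp(-2*I*pi/5)) + (exp(-4*I*pi/5)) + (exp(4*I*pi/5)) + (exp(2*I*pi/5))] = 0/5 = 0
(Exp terms are combined using exp(i*s)*conj(exp(i*t)) = exp(i*(s-t)), and sums of them are collapsed using the identity that for every m > 1 the m distinct m-th roots of unity sum to 0, e.g. 1 + exp(2*I*pi/3) + exp(-2*I*pi/3) = 0.)
Hence the multiplicities are chi_3: 1. Dimension check: dim(chi_4)*dim(chi_4) = 1*1 = 1 and sum (mult * dim) = 1*1 = 1.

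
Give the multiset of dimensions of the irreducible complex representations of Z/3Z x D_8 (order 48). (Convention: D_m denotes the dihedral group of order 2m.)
Dimensions: 1, 1, 1, 1, 1, 1, 1, 1, 1, 1, 1, 1, 2, 2, 2, 2, 2, 2, 2, 2, 2

Why: There are 21 irreducibles (= number of conjugacy classes). Their dimensions d_i satisfy sum d_i^2 = |G| = 48: 1 + 1 + 1 + 1 + 1 + 1 + 1 + 1 + 1 + 1 + 1 + 1 + 4 + 4 + 4 + 4 + 4 + 4 + 4 + 4 + 4 = 48. (For the product with Z/3Z: each of the 3 1-dim characters of Z/3Z tensors with each irrep of D_8, giving 3 copies of each D_8-dimension.)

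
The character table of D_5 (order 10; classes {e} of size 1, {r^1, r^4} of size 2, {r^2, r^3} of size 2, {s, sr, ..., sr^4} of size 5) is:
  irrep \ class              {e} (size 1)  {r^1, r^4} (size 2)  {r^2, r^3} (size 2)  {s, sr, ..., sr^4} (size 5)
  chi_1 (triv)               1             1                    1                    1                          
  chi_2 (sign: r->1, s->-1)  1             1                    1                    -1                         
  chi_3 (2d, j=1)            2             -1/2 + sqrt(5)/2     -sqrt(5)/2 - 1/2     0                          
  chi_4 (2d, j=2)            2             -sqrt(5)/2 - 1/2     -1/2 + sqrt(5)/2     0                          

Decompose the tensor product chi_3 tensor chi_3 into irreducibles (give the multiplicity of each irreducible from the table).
chi_3 tensor chi_3 = chi_1 + chi_2 + chi_4 (all other irreducibles have multiplicity 0).

Argument: The character of a tensor product is the pointwise product (chi_3 * chi_3)(C) = chi_3(C) * chi_3(C):
  {e}: (2)*(2), {r^1, r^4}: (-1/2 + sqrt(5)/2)*(-1/2 + sqrt(5)/2), {r^2, r^3}: (-sqrt(5)/2 - 1/2)*(-sqrt(5)/2 - 1/2), {s, sr, ..., sr^4}: (0)*(0)
so (chi_3 * chi_3) takes values
  {e} -> 4, {r^1, r^4} -> 3/2 - sqrt(5)/2, {r^2, r^3} -> sqrt(5)/2 + 3/2, {s, sr, ..., sr^4} -> 0.
Now take the inner product of this character with each irreducible chi from the table, <chi_3*chi_3, chi> = (1/10) sum_C |C| (chi_3*chi_3)(C) conj(chi(C)):
  <chi_3*chi_3, chi_1> = (1/10)[1*(4)*conj(1) + 2*(3/2 - sqrt(5)/2)*conj(1) + 2*(sqrt(5)/2 + 3/2)*conj(1) + 5*(0)*conj(1)]
      = (1/10)[(4) + (3 - sqrt(5)) + (sqrt(5) + 3) + (0)] = 10/10 = 1
  <chi_3*chi_3, chi_2> = (1/10)[1*(4)*conj(1) + 2*(3/2 - sqrt(5)/2)*conj(1) + 2*(sqrt(5)/2 + 3/2)*conj(1) + 5*(0)*conj(-1)]
      = (1/10)[(4) + (3 - sqrt(5)) + (sqrt(5) + 3) + (0)] = 10/10 = 1
  <chi_3*chi_3, chi_3> = (1/10)[1*(4)*conj(2) + 2*(3/2 - sqrt(5)/2)*conj(-1/2 + sqrt(5)/2) + 2*(sqrt(5)/2 + 3/2)*conj(-sqrt(5)/2 - 1/2) + 5*(0)*conj(0)]
      = (1/10)[(8) + (-4 + 2*sqrt(5)) + (-2*sqrt(5) - 4) + (0)] = 0/10 = 0
  <chi_3*chi_3, chi_4> = (1/10)[1*(4)*conj(2) + 2*(3/2 - sqrt(5)/2)*conj(-sqrt(5)/2 - 1/2) + 2*(sqrt(5)/2 + 3/2)*conj(-1/2 + sqrt(5)/2) + 5*(0)*conj(0)]
      = (1/10)[(8) + (1 - sqrt(5)) + (1 + sqrt(5)) + (0)] = 10/10 = 1
Hence the multiplicities are chi_1: 1, chi_2: 1, chi_4: 1. Dimension check: dim(chi_3)*dim(chi_3) = 2*2 = 4 and sum (mult * dim) = 1*1 + 1*1 + 1*2 = 4.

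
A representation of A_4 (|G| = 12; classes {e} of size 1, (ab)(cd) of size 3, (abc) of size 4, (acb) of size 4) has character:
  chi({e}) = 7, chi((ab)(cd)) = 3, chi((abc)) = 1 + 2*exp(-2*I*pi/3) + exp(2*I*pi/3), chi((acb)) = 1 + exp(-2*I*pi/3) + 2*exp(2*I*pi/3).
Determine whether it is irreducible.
Not irreducible (reducible): <chi, chi> = 7 > 1.

Derivation: <chi, chi> = (1/|G|) sum_C |C| * |chi(C)|^2 = (1/12)[1*|7|^2 + 3*|3|^2 + 4*|1 + 2*exp(-2*I*pi/3) + exp(2*I*pi/3)|^2 + 4*|1 + exp(-2*I*pi/3) + 2*exp(2*I*pi/3)|^2]
  = (1/12)[(49) + (27) + (4) + (4)] = 84/12 = 7.
(Exp terms are combined using exp(i*s)*conj(exp(i*t)) = exp(i*(s-t)), and sums of them are collapsed using the identity that for every m > 1 the m distinct m-th roots of unity sum to 0, e.g. 1 + exp(2*I*pi/3) + exp(-2*I*pi/3) = 0.)
A character is irreducible iff <chi, chi> = 1, so this representation is reducible.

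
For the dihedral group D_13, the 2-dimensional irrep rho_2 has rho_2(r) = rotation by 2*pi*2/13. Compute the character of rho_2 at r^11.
chi_{rho_2}(r^11) = 2*cos(2*pi*2*11/13) = -2*cos(5*pi/13)

Justification: rho_2(r^11) is rotation by angle 2*pi*2*11/13, whose trace is 2*cos(2*pi*2*11/13) = -2*cos(5*pi/13).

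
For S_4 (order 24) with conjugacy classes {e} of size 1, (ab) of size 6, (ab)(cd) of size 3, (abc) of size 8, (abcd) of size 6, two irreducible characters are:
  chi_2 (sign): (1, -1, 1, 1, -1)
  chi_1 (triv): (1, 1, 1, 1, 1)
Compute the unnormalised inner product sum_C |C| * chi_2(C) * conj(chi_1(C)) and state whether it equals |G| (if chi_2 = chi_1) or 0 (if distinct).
Sum = 0; so <chi_2, chi_1> = 0 (distinct irreducibles are orthogonal).

Argument: Compute term by term over conjugacy classes (|C| * chi_2(C) * conj(chi_1(C))):
  1*(1)*conj(1) + 6*(-1)*conj(1) + 3*(1)*conj(1) + 8*(1)*conj(1) + 6*(-1)*conj(1)
  = (1) + (-6) + (3) + (8) + (-6)
  = 0.
Dividing by |G| = 24 gives 0/24 = 0, matching the row-orthogonality relation <chi_2, chi_1> = [chi_2 = chi_1].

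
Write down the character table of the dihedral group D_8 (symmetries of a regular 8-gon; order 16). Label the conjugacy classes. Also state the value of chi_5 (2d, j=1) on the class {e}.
Conjugacy classes: {e} of size 1, {r^4} of size 1, {r^1, r^7} of size 2, {r^2, r^6} of size 2, {r^3, r^5} of size 2, {s, sr^2, ...} of size 4, {sr, sr^3, ...} of size 4.
Character table:
  irrep \ class              {e} (size 1)  {r^4} (size 1)  {r^1, r^7} (size 2)  {r^2, r^6} (size 2)  {r^3, r^5} (size 2)  {s, sr^2, ...} (size 4)  {sr, sr^3, ...} (size 4)
  chi_1 (triv)               1             1               1                    1                    1                    1                        1                       
  chi_2 (sign: r->1, s->-1)  1             1               1                    1                    1                    -1                       -1                      
  chi_3 (r->-1, s->1)        1             1               -1                   1                    -1                   1                        -1                      
  chi_4 (r->-1, s->-1)       1             1               -1                   1                    -1                   -1                       1                       
  chi_5 (2d, j=1)            2             -2              sqrt(2)              0                    -sqrt(2)             0                        0                       
  chi_6 (2d, j=2)            2             2               0                    -2                   0                    0                        0                       
  chi_7 (2d, j=3)            2             -2              -sqrt(2)             0                    sqrt(2)              0                        0                       

Spot check: chi_5 (2d, j=1) on {e} = 2.

D_8 has order 2*8 = 16 with 7 conjugacy classes, hence 7 irreducibles. Sum of squared dims 1 + 1 + 1 + 1 + 4 + 4 + 4 = 16 = |G|. Linear characters come from the abelianisation; the 2-dimensional irreps have character r^k -> 2*cos(2*pi*j*k/8), reflections -> 0.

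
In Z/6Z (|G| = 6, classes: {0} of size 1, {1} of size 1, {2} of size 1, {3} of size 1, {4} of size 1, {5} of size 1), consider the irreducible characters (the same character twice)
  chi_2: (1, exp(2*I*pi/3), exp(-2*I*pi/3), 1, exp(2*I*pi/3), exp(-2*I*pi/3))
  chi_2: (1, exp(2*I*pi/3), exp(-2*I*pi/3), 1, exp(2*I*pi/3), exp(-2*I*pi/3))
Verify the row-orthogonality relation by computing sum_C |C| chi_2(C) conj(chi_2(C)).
Sum = 6 = |G| = 6; so <chi_2, chi_2> = 1 (norm-1 confirms irreducibility).

Why: Compute term by term over conjugacy classes (|C| * chi_2(C) * conj(chi_2(C))):
  1*(1)*conj(1) + 1*(exp(2*I*pi/3))*conj(exp(2*I*pi/3)) + 1*(exp(-2*I*pi/3))*conj(exp(-2*I*pi/3)) + 1*(1)*conj(1) + 1*(exp(2*I*pi/3))*conj(exp(2*I*pi/3)) + 1*(exp(-2*I*pi/3))*conj(exp(-2*I*pi/3))
  = (1) + (1) + (1) + (1) + (1) + (1)
  = 6.
(Exp terms are combined using exp(i*s)*conj(exp(i*t)) = exp(i*(s-t)), and sums of them are collapsed using the identity that for every m > 1 the m distinct m-th roots of unity sum to 0, e.g. 1 + exp(2*I*pi/3) + exp(-2*I*pi/3) = 0.)
Dividing by |G| = 6 gives 6/6 = 1, matching the row-orthogonality relation <chi_2, chi_2> = [chi_2 = chi_2].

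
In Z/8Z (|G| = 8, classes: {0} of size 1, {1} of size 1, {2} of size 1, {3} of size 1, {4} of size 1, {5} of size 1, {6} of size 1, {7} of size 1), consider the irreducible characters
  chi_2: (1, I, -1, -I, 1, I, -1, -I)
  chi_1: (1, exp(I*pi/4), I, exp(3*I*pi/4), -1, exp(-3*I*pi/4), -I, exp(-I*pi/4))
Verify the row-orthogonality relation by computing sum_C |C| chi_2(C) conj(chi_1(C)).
Sum = 0; so <chi_2, chi_1> = 0 (distinct irreducibles are orthogonal).

Compute term by term over conjugacy classes (|C| * chi_2(C) * conj(chi_1(C))):
  1*(1)*conj(1) + 1*(I)*conj(exp(I*pi/4)) + 1*(-1)*conj(I) + 1*(-I)*conj(exp(3*I*pi/4)) + 1*(1)*conj(-1) + 1*(I)*conj(exp(-3*I*pi/4)) + 1*(-1)*conj(-I) + 1*(-I)*conj(exp(-I*pi/4))
  = (1) + (exp(I*pi/4)) + (I) + (-exp(-I*pi/4)) + (-1) + (exp(-3*I*pi/4)) + (-I) + (-exp(3*I*pi/4))
  = 0.
(Exp terms are combined using exp(i*s)*conj(exp(i*t)) = exp(i*(s-t)), and sums of them are collapsed using the identity that for every m > 1 the m distinct m-th roots of unity sum to 0, e.g. 1 + exp(2*I*pi/3) + exp(-2*I*pi/3) = 0.)
Dividing by |G| = 8 gives 0/8 = 0, matching the row-orthogonality relation <chi_2, chi_1> = [chi_2 = chi_1].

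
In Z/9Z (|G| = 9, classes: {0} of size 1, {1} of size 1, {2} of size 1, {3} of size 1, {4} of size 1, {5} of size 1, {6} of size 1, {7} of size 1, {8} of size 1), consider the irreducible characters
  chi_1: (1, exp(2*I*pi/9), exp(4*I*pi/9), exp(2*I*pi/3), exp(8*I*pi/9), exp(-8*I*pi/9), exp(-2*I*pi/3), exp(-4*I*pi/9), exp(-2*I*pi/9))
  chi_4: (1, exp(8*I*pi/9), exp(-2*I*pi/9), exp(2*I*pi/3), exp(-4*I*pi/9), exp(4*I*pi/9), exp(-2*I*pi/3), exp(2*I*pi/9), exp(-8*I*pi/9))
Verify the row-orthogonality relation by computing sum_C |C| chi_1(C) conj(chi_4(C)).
Sum = 0; so <chi_1, chi_4> = 0 (distinct irreducibles are orthogonal).

Argument: Compute term by term over conjugacy classes (|C| * chi_1(C) * conj(chi_4(C))):
  1*(1)*conj(1) + 1*(exp(2*I*pi/9))*conj(exp(8*I*pi/9)) + 1*(exp(4*I*pi/9))*conj(exp(-2*I*pi/9)) + 1*(exp(2*I*pi/3))*conj(exp(2*I*pi/3)) + 1*(exp(8*I*pi/9))*conj(exp(-4*I*pi/9)) + 1*(exp(-8*I*pi/9))*conj(exp(4*I*pi/9)) + 1*(exp(-2*I*pi/3))*conj(exp(-2*I*pi/3)) + 1*(exp(-4*I*pi/9))*conj(exp(2*I*pi/9)) + 1*(exp(-2*I*pi/9))*conj(exp(-8*I*pi/9))
  = (1) + (exp(-2*I*pi/3)) + (exp(2*I*pi/3)) + (1) + (exp(-2*I*pi/3)) + (exp(2*I*pi/3)) + (1) + (exp(-2*I*pi/3)) + (exp(2*I*pi/3))
  = 0.
(Exp terms are combined using exp(i*s)*conj(exp(i*t)) = exp(i*(s-t)), and sums of them are collapsed using the identity that for every m > 1 the m distinct m-th roots of unity sum to 0, e.g. 1 + exp(2*I*pi/3) + exp(-2*I*pi/3) = 0.)
Dividing by |G| = 9 gives 0/9 = 0, matching the row-orthogonality relation <chi_1, chi_4> = [chi_1 = chi_4].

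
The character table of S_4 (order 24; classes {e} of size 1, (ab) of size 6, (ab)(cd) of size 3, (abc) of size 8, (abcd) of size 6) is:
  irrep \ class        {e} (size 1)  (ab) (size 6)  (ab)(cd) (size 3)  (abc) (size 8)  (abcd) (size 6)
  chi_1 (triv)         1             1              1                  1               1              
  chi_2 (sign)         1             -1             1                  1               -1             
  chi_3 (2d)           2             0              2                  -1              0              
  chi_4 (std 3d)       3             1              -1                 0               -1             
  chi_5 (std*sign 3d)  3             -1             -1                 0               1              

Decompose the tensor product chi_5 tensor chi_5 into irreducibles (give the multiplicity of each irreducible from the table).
chi_5 tensor chi_5 = chi_1 + chi_3 + chi_4 + chi_5 (all other irreducibles have multiplicity 0).

The character of a tensor product is the pointwise product (chi_5 * chi_5)(C) = chi_5(C) * chi_5(C):
  {e}: (3)*(3), (ab): (-1)*(-1), (ab)(cd): (-1)*(-1), (abc): (0)*(0), (abcd): (1)*(1)
so (chi_5 * chi_5) takes values
  {e} -> 9, (ab) -> 1, (ab)(cd) -> 1, (abc) -> 0, (abcd) -> 1.
Now take the inner product of this character with each irreducible chi from the table, <chi_5*chi_5, chi> = (1/24) sum_C |C| (chi_5*chi_5)(C) conj(chi(C)):
  <chi_5*chi_5, chi_1> = (1/24)[1*(9)*conj(1) + 6*(1)*conj(1) + 3*(1)*conj(1) + 8*(0)*conj(1) + 6*(1)*conj(1)]
      = (1/24)[(9) + (6) + (3) + (0) + (6)] = 24/24 = 1
  <chi_5*chi_5, chi_2> = (1/24)[1*(9)*conj(1) + 6*(1)*conj(-1) + 3*(1)*conj(1) + 8*(0)*conj(1) + 6*(1)*conj(-1)]
      = (1/24)[(9) + (-6) + (3) + (0) + (-6)] = 0/24 = 0
  <chi_5*chi_5, chi_3> = (1/24)[1*(9)*conj(2) + 6*(1)*conj(0) + 3*(1)*conj(2) + 8*(0)*conj(-1) + 6*(1)*conj(0)]
      = (1/24)[(18) + (0) + (6) + (0) + (0)] = 24/24 = 1
  <chi_5*chi_5, chi_4> = (1/24)[1*(9)*conj(3) + 6*(1)*conj(1) + 3*(1)*conj(-1) + 8*(0)*conj(0) + 6*(1)*conj(-1)]
      = (1/24)[(27) + (6) + (-3) + (0) + (-6)] = 24/24 = 1
  <chi_5*chi_5, chi_5> = (1/24)[1*(9)*conj(3) + 6*(1)*conj(-1) + 3*(1)*conj(-1) + 8*(0)*conj(0) + 6*(1)*conj(1)]
      = (1/24)[(27) + (-6) + (-3) + (0) + (6)] = 24/24 = 1
Hence the multiplicities are chi_1: 1, chi_3: 1, chi_4: 1, chi_5: 1. Dimension check: dim(chi_5)*dim(chi_5) = 3*3 = 9 and sum (mult * dim) = 1*1 + 1*2 + 1*3 + 1*3 = 9.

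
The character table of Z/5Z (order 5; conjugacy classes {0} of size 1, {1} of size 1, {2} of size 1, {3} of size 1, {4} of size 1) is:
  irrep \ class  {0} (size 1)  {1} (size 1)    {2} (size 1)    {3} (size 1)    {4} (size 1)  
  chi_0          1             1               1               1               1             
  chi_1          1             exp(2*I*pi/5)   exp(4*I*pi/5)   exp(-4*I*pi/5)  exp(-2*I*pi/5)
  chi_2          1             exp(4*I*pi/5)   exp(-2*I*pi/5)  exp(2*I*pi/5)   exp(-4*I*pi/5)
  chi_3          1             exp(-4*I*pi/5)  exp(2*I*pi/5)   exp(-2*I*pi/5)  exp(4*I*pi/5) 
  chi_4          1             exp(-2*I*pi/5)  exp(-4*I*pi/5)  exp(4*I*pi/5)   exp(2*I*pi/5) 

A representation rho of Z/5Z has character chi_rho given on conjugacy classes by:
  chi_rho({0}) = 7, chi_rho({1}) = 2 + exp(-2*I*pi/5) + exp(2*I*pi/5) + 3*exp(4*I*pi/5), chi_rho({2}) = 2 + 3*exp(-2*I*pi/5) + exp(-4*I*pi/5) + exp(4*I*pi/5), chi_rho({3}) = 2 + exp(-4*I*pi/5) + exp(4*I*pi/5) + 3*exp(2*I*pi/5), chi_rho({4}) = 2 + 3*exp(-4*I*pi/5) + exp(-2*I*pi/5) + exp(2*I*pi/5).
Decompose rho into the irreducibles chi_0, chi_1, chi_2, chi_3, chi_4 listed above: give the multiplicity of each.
Multiplicities: chi_0: 2, chi_1: 1, chi_2: 3, chi_3: 0, chi_4: 1.

Solution. Use <chi_rho, chi> = (1/|G|) sum_C |C| * chi_rho(C) * conj(chi(C)) with |G| = 5 for each irreducible chi in the table:
  <chi_rho, chi_0> = (1/5)[1*(7)*conj(1) + 1*(2 + exp(-2*I*pi/5) + exp(2*I*pi/5) + 3*exp(4*I*pi/5))*conj(1) + 1*(2 + 3*exp(-2*I*pi/5) + exp(-4*I*pi/5) + exp(4*I*pi/5))*conj(1) + 1*(2 + exp(-4*I*pi/5) + exp(4*I*pi/5) + 3*exp(2*I*pi/5))*conj(1) + 1*(2 + 3*exp(-4*I*pi/5) + exp(-2*I*pi/5) + exp(2*I*pi/5))*conj(1)]
      = (1/5)[(7) + (2 + exp(-2*I*pi/5) + exp(2*I*pi/5) + 3*exp(4*I*pi/5)) + (2 + 3*exp(-2*I*pi/5) + exp(-4*I*pi/5) + exp(4*I*pi/5)) + (2 + exp(-4*I*pi/5) + exp(4*I*pi/5) + 3*exp(2*I*pi/5)) + (2 + 3*exp(-4*I*pi/5) + exp(-2*I*pi/5) + exp(2*I*pi/5))] = 10/5 = 2
  <chi_rho, chi_1> = (1/5)[1*(7)*conj(1) + 1*(2 + exp(-2*I*pi/5) + exp(2*I*pi/5) + 3*exp(4*I*pi/5))*conj(exp(2*I*pi/5)) + 1*(2 + 3*exp(-2*I*pi/5) + exp(-4*I*pi/5) + exp(4*I*pi/5))*conj(exp(4*I*pi/5)) + 1*(2 + exp(-4*I*pi/5) + exp(4*I*pi/5) + 3*exp(2*I*pi/5))*conj(exp(-4*I*pi/5)) + 1*(2 + 3*exp(-4*I*pi/5) + exp(-2*I*pi/5) + exp(2*I*pi/5))*conj(exp(-2*I*pi/5))]
      = (1/5)[(7) + (1 + 2*exp(-2*I*pi/5) + exp(-4*I*pi/5) + 3*exp(2*I*pi/5)) + (1 + 2*exp(-4*I*pi/5) + exp(2*I*pi/5) + 3*exp(4*I*pi/5)) + (1 + 3*exp(-4*I*pi/5) + exp(-2*I*pi/5) + 2*exp(4*I*pi/5)) + (1 + 3*exp(-2*I*pi/5) + exp(4*I*pi/5) + 2*exp(2*I*pi/5))] = 5/5 = 1
  <chi_rho, chi_2> = (1/5)[1*(7)*conj(1) + 1*(2 + exp(-2*I*pi/5) + exp(2*I*pi/5) + 3*exp(4*I*pi/5))*conj(exp(4*I*pi/5)) + 1*(2 + 3*exp(-2*I*pi/5) + exp(-4*I*pi/5) + exp(4*I*pi/5))*conj(exp(-2*I*pi/5)) + 1*(2 + exp(-4*I*pi/5) + exp(4*I*pi/5) + 3*exp(2*I*pi/5))*conj(exp(2*I*pi/5)) + 1*(2 + 3*exp(-4*I*pi/5) + exp(-2*I*pi/5) + exp(2*I*pi/5))*conj(exp(-4*I*pi/5))]
      = (1/5)[(7) + (3 + 2*exp(-4*I*pi/5) + exp(-2*I*pi/5) + exp(4*I*pi/5)) + (3 + exp(-2*I*pi/5) + exp(-4*I*pi/5) + 2*exp(2*I*pi/5)) + (3 + 2*exp(-2*I*pi/5) + exp(4*I*pi/5) + exp(2*I*pi/5)) + (3 + exp(-4*I*pi/5) + exp(2*I*pi/5) + 2*exp(4*I*pi/5))] = 15/5 = 3
  <chi_rho, chi_3> = (1/5)[1*(7)*conj(1) + 1*(2 + exp(-2*I*pi/5) + exp(2*I*pi/5) + 3*exp(4*I*pi/5))*conj(exp(-4*I*pi/5)) + 1*(2 + 3*exp(-2*I*pi/5) + exp(-4*I*pi/5) + exp(4*I*pi/5))*conj(exp(2*I*pi/5)) + 1*(2 + exp(-4*I*pi/5) + exp(4*I*pi/5) + 3*exp(2*I*pi/5))*conj(exp(-2*I*pi/5)) + 1*(2 + 3*exp(-4*I*pi/5) + exp(-2*I*pi/5) + exp(2*I*pi/5))*conj(exp(4*I*pi/5))]
      = (1/5)[(7) + (3*exp(-2*I*pi/5) + exp(-4*I*pi/5) + exp(2*I*pi/5) + 2*exp(4*I*pi/5)) + (2*exp(-2*I*pi/5) + 3*exp(-4*I*pi/5) + exp(4*I*pi/5) + exp(2*I*pi/5)) + (exp(-2*I*pi/5) + exp(-4*I*pi/5) + 3*exp(4*I*pi/5) + 2*exp(2*I*pi/5)) + (2*exp(-4*I*pi/5) + exp(-2*I*pi/5) + exp(4*I*pi/5) + 3*exp(2*I*pi/5))] = 0/5 = 0
  <chi_rho, chi_4> = (1/5)[1*(7)*conj(1) + 1*(2 + exp(-2*I*pi/5) + exp(2*I*pi/5) + 3*exp(4*I*pi/5))*conj(exp(-2*I*pi/5)) + 1*(2 + 3*exp(-2*I*pi/5) + exp(-4*I*pi/5) + exp(4*I*pi/5))*conj(exp(-4*I*pi/5)) + 1*(2 + exp(-4*I*pi/5) + exp(4*I*pi/5) + 3*exp(2*I*pi/5))*conj(exp(4*I*pi/5)) + 1*(2 + 3*exp(-4*I*pi/5) + exp(-2*I*pi/5) + exp(2*I*pi/5))*conj(exp(2*I*pi/5))]
      = (1/5)[(7) + (1 + 3*exp(-4*I*pi/5) + exp(4*I*pi/5) + 2*exp(2*I*pi/5)) + (1 + exp(-2*I*pi/5) + 2*exp(4*I*pi/5) + 3*exp(2*I*pi/5)) + (1 + 3*exp(-2*I*pi/5) + 2*exp(-4*I*pi/5) + exp(2*I*pi/5)) + (1 + 2*exp(-2*I*pi/5) + exp(-4*I*pi/5) + 3*exp(4*I*pi/5))] = 5/5 = 1
(Exp terms are combined using exp(i*s)*conj(exp(i*t)) = exp(i*(s-t)), and sums of them are collapsed using the identity that for every m > 1 the m distinct m-th roots of unity sum to 0, e.g. 1 + exp(2*I*pi/3) + exp(-2*I*pi/3) = 0.)
Dimension check: dim(rho) = sum (mult * dim) = 2*1 + 1*1 + 3*1 + 0*1 + 1*1 = 7 = chi_rho(e) = 7.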